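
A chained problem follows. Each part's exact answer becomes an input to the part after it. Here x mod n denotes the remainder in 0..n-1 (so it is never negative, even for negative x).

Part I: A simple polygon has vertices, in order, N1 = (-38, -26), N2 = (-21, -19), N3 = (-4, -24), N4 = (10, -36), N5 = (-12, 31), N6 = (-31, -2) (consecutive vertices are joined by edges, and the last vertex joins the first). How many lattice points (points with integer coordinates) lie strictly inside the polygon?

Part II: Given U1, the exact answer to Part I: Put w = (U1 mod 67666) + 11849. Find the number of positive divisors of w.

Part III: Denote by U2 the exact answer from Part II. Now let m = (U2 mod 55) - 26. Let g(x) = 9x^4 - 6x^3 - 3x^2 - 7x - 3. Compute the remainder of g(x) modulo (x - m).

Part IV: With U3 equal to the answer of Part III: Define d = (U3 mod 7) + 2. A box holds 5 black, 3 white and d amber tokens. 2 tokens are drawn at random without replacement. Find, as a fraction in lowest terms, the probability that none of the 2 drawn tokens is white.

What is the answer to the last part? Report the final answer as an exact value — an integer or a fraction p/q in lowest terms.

Part I: cross terms: (-38*-19 - -21*-26)=176, (-21*-24 - -4*-19)=428, (-4*-36 - 10*-24)=384, (10*31 - -12*-36)=-122, (-12*-2 - -31*31)=985, (-31*-26 - -38*-2)=730; twice the area = |2581| = 2581; area = 2581/2; boundary points = 1 + 1 + 2 + 1 + 1 + 1 = 7; strictly interior points = area - boundary/2 + 1 = 1288; answer 1288
Part II: U1 = 1288; w = 13137; 13137 = 3 * 29 * 151; number of divisors = (1+1) * (1+1) * (1+1) = 8; answer 8
Part III: U2 = 8; m = -18; remainder = value at the root: 9*(-18)^4 - 6*(-18)^3 - 3*(-18)^2 - 7*(-18)^1 - 3 = (944784) + (34992) + (-972) + (126) + (-3) = 978927; answer 978927
Part IV: U3 = 978927; d = 7; total draws C(15,2) = 105; favorable C(12,2) = 66; P = 22/35; answer 22/35

22/35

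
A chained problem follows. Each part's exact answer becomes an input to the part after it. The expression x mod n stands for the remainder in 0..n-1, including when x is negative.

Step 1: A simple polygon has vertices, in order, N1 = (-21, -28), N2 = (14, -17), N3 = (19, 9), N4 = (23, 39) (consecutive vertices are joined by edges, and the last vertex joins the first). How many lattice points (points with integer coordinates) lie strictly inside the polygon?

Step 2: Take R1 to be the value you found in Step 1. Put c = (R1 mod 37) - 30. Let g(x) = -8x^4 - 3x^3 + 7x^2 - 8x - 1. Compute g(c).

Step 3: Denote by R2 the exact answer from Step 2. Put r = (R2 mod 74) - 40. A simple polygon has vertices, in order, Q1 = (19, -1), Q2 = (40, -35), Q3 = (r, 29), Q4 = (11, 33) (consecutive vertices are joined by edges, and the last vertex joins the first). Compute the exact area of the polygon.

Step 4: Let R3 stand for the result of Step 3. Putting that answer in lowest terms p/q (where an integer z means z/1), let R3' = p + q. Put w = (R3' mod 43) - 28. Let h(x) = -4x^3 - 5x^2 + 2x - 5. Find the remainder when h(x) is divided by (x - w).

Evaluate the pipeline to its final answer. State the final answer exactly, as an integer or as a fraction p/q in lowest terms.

12340

Step 1: cross terms: (-21*-17 - 14*-28)=749, (14*9 - 19*-17)=449, (19*39 - 23*9)=534, (23*-28 - -21*39)=175; twice the area = |1907| = 1907; area = 1907/2; boundary points = 1 + 1 + 2 + 1 = 5; strictly interior points = area - boundary/2 + 1 = 952; answer 952
Step 2: R1 = 952; c = -3; -8*(-3)^4 - 3*(-3)^3 + 7*(-3)^2 - 8*(-3)^1 - 1 = (-648) + (81) + (63) + (24) + (-1) = -481; answer -481
Step 3: R2 = -481; r = -3; cross terms: (19*-35 - 40*-1)=-625, (40*29 - -3*-35)=1055, (-3*33 - 11*29)=-418, (11*-1 - 19*33)=-638; twice the area = |-626| = 626; area = 313; answer 313
Step 4: R3 = 313; threaded value p + q = 314; w = -15; remainder = value at the root: -4*(-15)^3 - 5*(-15)^2 + 2*(-15)^1 - 5 = (13500) + (-1125) + (-30) + (-5) = 12340; answer 12340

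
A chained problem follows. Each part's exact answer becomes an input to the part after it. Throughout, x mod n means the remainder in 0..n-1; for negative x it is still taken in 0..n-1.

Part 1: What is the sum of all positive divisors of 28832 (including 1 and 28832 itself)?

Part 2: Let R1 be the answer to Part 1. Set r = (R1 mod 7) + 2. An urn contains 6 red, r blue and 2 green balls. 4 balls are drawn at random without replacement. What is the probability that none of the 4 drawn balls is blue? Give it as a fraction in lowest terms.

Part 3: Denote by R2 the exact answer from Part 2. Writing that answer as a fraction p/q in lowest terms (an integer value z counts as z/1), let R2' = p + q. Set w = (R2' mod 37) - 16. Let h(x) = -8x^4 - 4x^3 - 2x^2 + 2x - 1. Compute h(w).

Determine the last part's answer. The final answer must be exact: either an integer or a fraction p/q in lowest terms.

-159289

Part 1: 28832 = 2^5 * 17 * 53; sigma = (1 + 2 + 4 + 8 + 16 + 32) * (1 + 17) * (1 + 53) = 63 * 18 * 54 = 61236; answer 61236
Part 2: R1 = 61236; r = 2; total draws C(10,4) = 210; favorable C(8,4) = 70; P = 1/3; answer 1/3
Part 3: R2 = 1/3; threaded value p + q = 4; w = -12; -8*(-12)^4 - 4*(-12)^3 - 2*(-12)^2 + 2*(-12)^1 - 1 = (-165888) + (6912) + (-288) + (-24) + (-1) = -159289; answer -159289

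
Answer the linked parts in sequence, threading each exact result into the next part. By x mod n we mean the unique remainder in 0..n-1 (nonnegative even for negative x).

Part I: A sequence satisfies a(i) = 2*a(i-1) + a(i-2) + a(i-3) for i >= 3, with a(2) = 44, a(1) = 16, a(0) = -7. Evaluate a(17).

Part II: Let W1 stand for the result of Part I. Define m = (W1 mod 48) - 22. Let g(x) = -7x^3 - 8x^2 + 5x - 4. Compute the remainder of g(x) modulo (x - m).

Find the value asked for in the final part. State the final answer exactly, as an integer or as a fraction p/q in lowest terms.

-25354

Part I: a(3) = 2*(44) + 1*(16) + 1*(-7) = 97; iterating: a(3)=97, a(4)=254, a(5)=649, a(6)=1649, a(7)=4201, a(8)=10700, a(9)=27250, a(10)=69401, a(11)=176752, a(12)=450155, a(13)=1146463, a(14)=2919833, a(15)=7436284, a(16)=18938864, a(17)=48233845; answer 48233845
Part II: W1 = 48233845; m = 15; remainder = value at the root: -7*(15)^3 - 8*(15)^2 + 5*(15)^1 - 4 = (-23625) + (-1800) + (75) + (-4) = -25354; answer -25354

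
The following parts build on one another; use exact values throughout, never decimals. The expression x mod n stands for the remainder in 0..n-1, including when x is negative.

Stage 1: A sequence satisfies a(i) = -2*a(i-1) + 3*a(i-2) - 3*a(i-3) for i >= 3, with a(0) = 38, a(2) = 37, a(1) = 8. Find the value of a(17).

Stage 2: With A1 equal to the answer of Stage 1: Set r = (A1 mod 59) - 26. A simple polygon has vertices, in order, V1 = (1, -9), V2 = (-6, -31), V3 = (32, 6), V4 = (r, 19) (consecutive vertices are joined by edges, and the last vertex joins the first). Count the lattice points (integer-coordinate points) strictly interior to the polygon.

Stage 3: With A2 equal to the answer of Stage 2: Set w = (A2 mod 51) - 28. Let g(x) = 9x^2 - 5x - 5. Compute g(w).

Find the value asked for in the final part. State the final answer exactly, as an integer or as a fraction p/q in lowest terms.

1945

Stage 1: a(3) = -2*(37) + 3*(8) - 3*(38) = -164; iterating: a(3)=-164, a(4)=415, a(5)=-1433, a(6)=4603, a(7)=-14750, a(8)=47608, a(9)=-153275, a(10)=493624, a(11)=-1589897, a(12)=5120491, a(13)=-16491545, a(14)=53114254, a(15)=-171064616, a(16)=550946629, a(17)=-1774429868; answer -1774429868
Stage 2: A1 = -1774429868; r = 3; cross terms: (1*-31 - -6*-9)=-85, (-6*6 - 32*-31)=956, (32*19 - 3*6)=590, (3*-9 - 1*19)=-46; twice the area = |1415| = 1415; area = 1415/2; boundary points = 1 + 1 + 1 + 2 = 5; strictly interior points = area - boundary/2 + 1 = 706; answer 706
Stage 3: A2 = 706; w = 15; 9*(15)^2 - 5*(15)^1 - 5 = (2025) + (-75) + (-5) = 1945; answer 1945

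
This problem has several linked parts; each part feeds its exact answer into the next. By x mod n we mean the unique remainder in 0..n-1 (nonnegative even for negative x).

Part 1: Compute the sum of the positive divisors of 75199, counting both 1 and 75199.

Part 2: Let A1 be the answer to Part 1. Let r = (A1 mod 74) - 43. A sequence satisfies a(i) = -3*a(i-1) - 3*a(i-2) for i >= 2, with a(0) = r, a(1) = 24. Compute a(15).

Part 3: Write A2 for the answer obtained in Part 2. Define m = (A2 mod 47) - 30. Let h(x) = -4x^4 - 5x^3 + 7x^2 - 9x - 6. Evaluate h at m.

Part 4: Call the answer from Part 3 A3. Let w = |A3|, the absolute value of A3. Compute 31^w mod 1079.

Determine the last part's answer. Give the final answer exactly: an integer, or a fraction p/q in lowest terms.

889

Part 1: 75199 = 139 * 541; sigma = (1 + 139) * (1 + 541) = 140 * 542 = 75880; answer 75880
Part 2: A1 = 75880; r = -13; a(2) = -3*(24) - 3*(-13) = -33; iterating: a(2)=-33, a(3)=27, a(4)=18, a(5)=-135, a(6)=351, a(7)=-648, a(8)=891, a(9)=-729, a(10)=-486, a(11)=3645, a(12)=-9477, a(13)=17496, a(14)=-24057, a(15)=19683; answer 19683
Part 3: A2 = 19683; m = 7; -4*(7)^4 - 5*(7)^3 + 7*(7)^2 - 9*(7)^1 - 6 = (-9604) + (-1715) + (343) + (-63) + (-6) = -11045; answer -11045
Part 4: A3 = -11045; w = 11045; squarings mod 1079: 31^1=31, 31^2=961, 31^4=976, 31^8=898, 31^16=391, 31^32=742, 31^64=274, 31^128=625, 31^256=27, 31^512=729, 31^1024=573, 31^2048=313, 31^4096=859, 31^8192=924; 31^11045 = 31^1 * 31^4 * 31^32 * 31^256 * 31^512 * 31^2048 * 31^8192 = 889 (mod 1079); answer 889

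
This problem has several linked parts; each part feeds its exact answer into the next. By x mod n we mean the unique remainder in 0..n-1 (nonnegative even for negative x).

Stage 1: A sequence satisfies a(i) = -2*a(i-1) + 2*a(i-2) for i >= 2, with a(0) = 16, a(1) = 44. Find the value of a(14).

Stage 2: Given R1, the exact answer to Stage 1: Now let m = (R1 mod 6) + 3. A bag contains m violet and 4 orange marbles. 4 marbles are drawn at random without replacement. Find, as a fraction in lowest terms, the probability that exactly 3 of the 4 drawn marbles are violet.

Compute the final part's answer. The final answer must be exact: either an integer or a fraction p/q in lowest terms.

14/33

Stage 1: a(2) = -2*(44) + 2*(16) = -56; iterating: a(2)=-56, a(3)=200, a(4)=-512, a(5)=1424, a(6)=-3872, a(7)=10592, a(8)=-28928, a(9)=79040, a(10)=-215936, a(11)=589952, a(12)=-1611776, a(13)=4403456, a(14)=-12030464; answer -12030464
Stage 2: R1 = -12030464; m = 7; total draws C(11,4) = 330; favorable C(7,3)*C(4,1) = 140; P = 14/33; answer 14/33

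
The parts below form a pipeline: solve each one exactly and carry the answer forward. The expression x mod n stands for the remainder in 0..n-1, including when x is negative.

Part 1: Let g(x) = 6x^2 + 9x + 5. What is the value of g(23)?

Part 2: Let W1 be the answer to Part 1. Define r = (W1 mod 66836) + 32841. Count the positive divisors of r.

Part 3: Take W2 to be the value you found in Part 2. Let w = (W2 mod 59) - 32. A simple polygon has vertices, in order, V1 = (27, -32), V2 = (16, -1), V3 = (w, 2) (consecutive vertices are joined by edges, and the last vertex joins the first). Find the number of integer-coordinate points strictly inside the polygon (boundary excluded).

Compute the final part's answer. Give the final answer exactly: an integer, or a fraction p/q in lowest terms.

Part 1: 6*(23)^2 + 9*(23)^1 + 5 = (3174) + (207) + (5) = 3386; answer 3386
Part 2: W1 = 3386; r = 36227; 36227 = 17 * 2131; number of divisors = (1+1) * (1+1) = 4; answer 4
Part 3: W2 = 4; w = -28; cross terms: (27*-1 - 16*-32)=485, (16*2 - -28*-1)=4, (-28*-32 - 27*2)=842; twice the area = |1331| = 1331; area = 1331/2; boundary points = 1 + 1 + 1 = 3; strictly interior points = area - boundary/2 + 1 = 665; answer 665

665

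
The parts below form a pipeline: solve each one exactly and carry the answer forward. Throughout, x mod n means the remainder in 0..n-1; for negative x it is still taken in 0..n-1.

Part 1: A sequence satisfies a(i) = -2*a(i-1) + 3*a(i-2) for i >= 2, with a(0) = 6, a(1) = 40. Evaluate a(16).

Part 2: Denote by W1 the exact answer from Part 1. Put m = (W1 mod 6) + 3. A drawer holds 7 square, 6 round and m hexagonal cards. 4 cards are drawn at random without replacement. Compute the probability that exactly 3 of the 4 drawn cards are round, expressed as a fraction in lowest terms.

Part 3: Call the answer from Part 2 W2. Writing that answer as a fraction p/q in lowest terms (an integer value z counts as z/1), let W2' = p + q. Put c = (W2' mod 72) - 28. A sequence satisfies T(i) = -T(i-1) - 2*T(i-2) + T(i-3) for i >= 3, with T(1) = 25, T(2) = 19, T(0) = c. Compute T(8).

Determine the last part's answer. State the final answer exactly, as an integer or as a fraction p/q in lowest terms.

595

Part 1: a(2) = -2*(40) + 3*(6) = -62; iterating: a(2)=-62, a(3)=244, a(4)=-674, a(5)=2080, a(6)=-6182, a(7)=18604, a(8)=-55754, a(9)=167320, a(10)=-501902, a(11)=1505764, a(12)=-4517234, a(13)=13551760, a(14)=-40655222, a(15)=121965724, a(16)=-365897114; answer -365897114
Part 2: W1 = -365897114; m = 7; total draws C(20,4) = 4845; favorable C(6,3)*C(14,1) = 280; P = 56/969; answer 56/969
Part 3: W2 = 56/969; threaded value p + q = 1025; c = -11; T(3) = -1*(19) - 2*(25) + 1*(-11) = -80; iterating: T(3)=-80, T(4)=67, T(5)=112, T(6)=-326, T(7)=169, T(8)=595; answer 595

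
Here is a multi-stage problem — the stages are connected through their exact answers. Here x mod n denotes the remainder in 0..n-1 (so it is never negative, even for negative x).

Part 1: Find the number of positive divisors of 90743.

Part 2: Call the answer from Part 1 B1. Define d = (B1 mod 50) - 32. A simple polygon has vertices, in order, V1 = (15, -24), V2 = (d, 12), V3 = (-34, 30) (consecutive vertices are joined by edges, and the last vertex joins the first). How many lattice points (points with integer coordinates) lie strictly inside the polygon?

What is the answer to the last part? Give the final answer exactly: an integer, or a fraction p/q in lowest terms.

Part 1: 90743 = 103 * 881; number of divisors = (1+1) * (1+1) = 4; answer 4
Part 2: B1 = 4; d = -28; cross terms: (15*12 - -28*-24)=-492, (-28*30 - -34*12)=-432, (-34*-24 - 15*30)=366; twice the area = |-558| = 558; area = 279; boundary points = 1 + 6 + 1 = 8; strictly interior points = area - boundary/2 + 1 = 276; answer 276

276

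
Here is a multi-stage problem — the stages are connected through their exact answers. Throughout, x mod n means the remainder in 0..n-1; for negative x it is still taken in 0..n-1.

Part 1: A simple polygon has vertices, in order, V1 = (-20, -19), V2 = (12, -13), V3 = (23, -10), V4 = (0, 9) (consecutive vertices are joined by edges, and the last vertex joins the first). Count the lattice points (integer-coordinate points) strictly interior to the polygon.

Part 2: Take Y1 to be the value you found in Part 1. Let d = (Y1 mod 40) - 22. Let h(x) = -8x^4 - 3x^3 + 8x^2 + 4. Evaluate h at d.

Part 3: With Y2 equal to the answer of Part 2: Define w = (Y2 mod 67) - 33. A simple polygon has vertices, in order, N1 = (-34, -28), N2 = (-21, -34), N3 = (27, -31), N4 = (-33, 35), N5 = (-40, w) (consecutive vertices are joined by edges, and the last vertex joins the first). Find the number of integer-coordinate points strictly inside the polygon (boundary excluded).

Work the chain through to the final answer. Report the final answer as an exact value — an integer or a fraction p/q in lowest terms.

2280

Part 1: cross terms: (-20*-13 - 12*-19)=488, (12*-10 - 23*-13)=179, (23*9 - 0*-10)=207, (0*-19 - -20*9)=180; twice the area = |1054| = 1054; area = 527; boundary points = 2 + 1 + 1 + 4 = 8; strictly interior points = area - boundary/2 + 1 = 524; answer 524
Part 2: Y1 = 524; d = -18; -8*(-18)^4 - 3*(-18)^3 + 8*(-18)^2 + 4 = (-839808) + (17496) + (2592) + (4) = -819716; answer -819716
Part 3: Y2 = -819716; w = -4; cross terms: (-34*-34 - -21*-28)=568, (-21*-31 - 27*-34)=1569, (27*35 - -33*-31)=-78, (-33*-4 - -40*35)=1532, (-40*-28 - -34*-4)=984; twice the area = |4575| = 4575; area = 4575/2; boundary points = 1 + 3 + 6 + 1 + 6 = 17; strictly interior points = area - boundary/2 + 1 = 2280; answer 2280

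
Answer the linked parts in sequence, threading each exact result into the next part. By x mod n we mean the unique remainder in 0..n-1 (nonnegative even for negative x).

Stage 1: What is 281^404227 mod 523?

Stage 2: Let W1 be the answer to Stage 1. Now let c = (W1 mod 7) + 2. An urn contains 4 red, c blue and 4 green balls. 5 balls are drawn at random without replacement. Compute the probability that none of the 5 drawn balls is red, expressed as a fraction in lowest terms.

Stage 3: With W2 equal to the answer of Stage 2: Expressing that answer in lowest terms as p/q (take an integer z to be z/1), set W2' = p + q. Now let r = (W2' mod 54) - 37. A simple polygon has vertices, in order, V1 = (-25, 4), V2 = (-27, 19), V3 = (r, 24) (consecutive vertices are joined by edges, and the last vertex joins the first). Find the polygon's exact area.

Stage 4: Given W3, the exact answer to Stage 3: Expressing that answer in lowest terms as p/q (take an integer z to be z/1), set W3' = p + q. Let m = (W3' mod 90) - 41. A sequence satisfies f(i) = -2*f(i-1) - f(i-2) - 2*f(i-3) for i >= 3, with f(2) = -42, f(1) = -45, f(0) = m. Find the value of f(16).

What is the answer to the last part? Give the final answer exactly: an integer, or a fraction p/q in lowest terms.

Stage 1: squarings mod 523: 281^1=281, 281^2=511, 281^4=144, 281^8=339, 281^16=384, 281^32=493, 281^64=377, 281^128=396, 281^256=439, 281^512=257, 281^1024=151, 281^2048=312, 281^4096=66, 281^8192=172, 281^16384=296, 281^32768=275, 281^65536=313, 281^131072=168, 281^262144=505; 281^404227 = 281^1 * 281^2 * 281^256 * 281^512 * 281^2048 * 281^8192 * 281^131072 * 281^262144 = 258 (mod 523); answer 258
Stage 2: W1 = 258; c = 8; total draws C(16,5) = 4368; favorable C(12,5) = 792; P = 33/182; answer 33/182
Stage 3: W2 = 33/182; threaded value p + q = 215; r = 16; cross terms: (-25*19 - -27*4)=-367, (-27*24 - 16*19)=-952, (16*4 - -25*24)=664; twice the area = |-655| = 655; area = 655/2; answer 655/2
Stage 4: W3 = 655/2; threaded value p + q = 657; m = -14; f(3) = -2*(-42) - 1*(-45) - 2*(-14) = 157; iterating: f(3)=157, f(4)=-182, f(5)=291, f(6)=-714, f(7)=1501, f(8)=-2870, f(9)=5667, f(10)=-11466, f(11)=23005, f(12)=-45878, f(13)=91683, f(14)=-183498, f(15)=367069, f(16)=-734006; answer -734006

-734006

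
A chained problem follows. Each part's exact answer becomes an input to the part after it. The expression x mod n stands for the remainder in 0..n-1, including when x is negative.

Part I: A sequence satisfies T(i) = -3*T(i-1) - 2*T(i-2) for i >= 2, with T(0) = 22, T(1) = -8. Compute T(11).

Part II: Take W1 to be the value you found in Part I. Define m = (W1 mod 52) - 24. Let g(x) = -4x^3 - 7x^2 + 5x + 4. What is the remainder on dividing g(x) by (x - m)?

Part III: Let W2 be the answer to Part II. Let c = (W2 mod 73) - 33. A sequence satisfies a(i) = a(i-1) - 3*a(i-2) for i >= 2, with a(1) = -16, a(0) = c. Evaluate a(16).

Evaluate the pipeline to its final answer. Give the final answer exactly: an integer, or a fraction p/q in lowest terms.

-52510

Part I: T(2) = -3*(-8) - 2*(22) = -20; iterating: T(2)=-20, T(3)=76, T(4)=-188, T(5)=412, T(6)=-860, T(7)=1756, T(8)=-3548, T(9)=7132, T(10)=-14300, T(11)=28636; answer 28636
Part II: W1 = 28636; m = 12; remainder = value at the root: -4*(12)^3 - 7*(12)^2 + 5*(12)^1 + 4 = (-6912) + (-1008) + (60) + (4) = -7856; answer -7856
Part III: W2 = -7856; c = -5; a(2) = 1*(-16) - 3*(-5) = -1; iterating: a(2)=-1, a(3)=47, a(4)=50, a(5)=-91, a(6)=-241, a(7)=32, a(8)=755, a(9)=659, a(10)=-1606, a(11)=-3583, a(12)=1235, a(13)=11984, a(14)=8279, a(15)=-27673, a(16)=-52510; answer -52510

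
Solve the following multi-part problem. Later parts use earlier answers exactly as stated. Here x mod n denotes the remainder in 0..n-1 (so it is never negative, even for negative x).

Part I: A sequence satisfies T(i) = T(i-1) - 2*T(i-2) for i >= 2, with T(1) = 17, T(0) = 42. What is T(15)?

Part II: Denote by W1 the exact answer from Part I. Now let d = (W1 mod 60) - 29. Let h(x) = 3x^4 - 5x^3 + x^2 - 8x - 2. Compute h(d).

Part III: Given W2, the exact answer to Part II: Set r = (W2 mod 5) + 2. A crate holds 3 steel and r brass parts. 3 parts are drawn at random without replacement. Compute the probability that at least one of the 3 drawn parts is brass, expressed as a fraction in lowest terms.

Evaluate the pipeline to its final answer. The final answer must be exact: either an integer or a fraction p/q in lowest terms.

83/84

Part I: T(2) = 1*(17) - 2*(42) = -67; iterating: T(2)=-67, T(3)=-101, T(4)=33, T(5)=235, T(6)=169, T(7)=-301, T(8)=-639, T(9)=-37, T(10)=1241, T(11)=1315, T(12)=-1167, T(13)=-3797, T(14)=-1463, T(15)=6131; answer 6131
Part II: W1 = 6131; d = -18; 3*(-18)^4 - 5*(-18)^3 + 1*(-18)^2 - 8*(-18)^1 - 2 = (314928) + (29160) + (324) + (144) + (-2) = 344554; answer 344554
Part III: W2 = 344554; r = 6; total draws C(9,3) = 84; complement C(3,3) = 1; favorable 84 - 1 = 83; P = 83/84; answer 83/84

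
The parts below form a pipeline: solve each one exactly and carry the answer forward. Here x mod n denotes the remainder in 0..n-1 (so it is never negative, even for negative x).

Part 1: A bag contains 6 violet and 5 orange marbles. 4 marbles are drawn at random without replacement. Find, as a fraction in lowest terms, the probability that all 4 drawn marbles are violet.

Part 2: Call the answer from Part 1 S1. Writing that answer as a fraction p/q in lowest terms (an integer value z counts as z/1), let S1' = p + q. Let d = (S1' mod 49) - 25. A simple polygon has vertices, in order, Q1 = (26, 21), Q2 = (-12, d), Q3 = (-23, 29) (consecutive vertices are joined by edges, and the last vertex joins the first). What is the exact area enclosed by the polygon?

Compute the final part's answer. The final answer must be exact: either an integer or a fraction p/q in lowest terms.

Part 1: total draws C(11,4) = 330; favorable C(6,4) = 15; P = 1/22; answer 1/22
Part 2: S1 = 1/22; threaded value p + q = 23; d = -2; cross terms: (26*-2 - -12*21)=200, (-12*29 - -23*-2)=-394, (-23*21 - 26*29)=-1237; twice the area = |-1431| = 1431; area = 1431/2; answer 1431/2

1431/2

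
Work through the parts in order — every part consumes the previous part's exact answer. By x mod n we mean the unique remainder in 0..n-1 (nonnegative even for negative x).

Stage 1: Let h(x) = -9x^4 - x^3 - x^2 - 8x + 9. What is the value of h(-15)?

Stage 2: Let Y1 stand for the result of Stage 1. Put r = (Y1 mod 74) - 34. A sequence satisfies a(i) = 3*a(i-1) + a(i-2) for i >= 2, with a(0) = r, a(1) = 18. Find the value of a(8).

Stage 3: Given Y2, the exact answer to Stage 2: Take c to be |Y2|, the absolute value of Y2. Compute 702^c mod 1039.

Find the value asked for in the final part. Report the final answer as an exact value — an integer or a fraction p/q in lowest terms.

Stage 1: -9*(-15)^4 - 1*(-15)^3 - 1*(-15)^2 - 8*(-15)^1 + 9 = (-455625) + (3375) + (-225) + (120) + (9) = -452346; answer -452346
Stage 2: Y1 = -452346; r = -18; a(2) = 3*(18) + 1*(-18) = 36; iterating: a(2)=36, a(3)=126, a(4)=414, a(5)=1368, a(6)=4518, a(7)=14922, a(8)=49284; answer 49284
Stage 3: Y2 = 49284; c = 49284; squarings mod 1039: 702^1=702, 702^2=318, 702^4=341, 702^8=952, 702^16=296, 702^32=340, 702^64=271, 702^128=711, 702^256=567, 702^512=438, 702^1024=668, 702^2048=493, 702^4096=962, 702^8192=734, 702^16384=554, 702^32768=411; 702^49284 = 702^4 * 702^128 * 702^16384 * 702^32768 = 625 (mod 1039); answer 625

625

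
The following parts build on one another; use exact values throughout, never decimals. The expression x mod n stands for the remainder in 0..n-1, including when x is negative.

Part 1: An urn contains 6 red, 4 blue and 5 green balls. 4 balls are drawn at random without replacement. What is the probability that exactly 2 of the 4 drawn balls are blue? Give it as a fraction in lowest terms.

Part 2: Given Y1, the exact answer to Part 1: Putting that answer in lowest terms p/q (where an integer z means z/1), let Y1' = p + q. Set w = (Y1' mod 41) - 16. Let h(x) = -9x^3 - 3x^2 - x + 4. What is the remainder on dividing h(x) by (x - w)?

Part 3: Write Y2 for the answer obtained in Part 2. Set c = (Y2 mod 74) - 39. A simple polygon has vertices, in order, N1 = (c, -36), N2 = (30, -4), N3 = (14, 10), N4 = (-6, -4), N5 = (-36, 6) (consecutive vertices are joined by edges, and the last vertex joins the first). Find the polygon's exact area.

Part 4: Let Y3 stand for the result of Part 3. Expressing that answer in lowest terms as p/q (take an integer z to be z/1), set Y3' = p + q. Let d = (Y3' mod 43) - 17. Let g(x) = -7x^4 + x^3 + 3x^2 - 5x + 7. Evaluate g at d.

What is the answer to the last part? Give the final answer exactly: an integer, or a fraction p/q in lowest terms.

-270991

Part 1: total draws C(15,4) = 1365; favorable C(4,2)*C(11,2) = 330; P = 22/91; answer 22/91
Part 2: Y1 = 22/91; threaded value p + q = 113; w = 15; remainder = value at the root: -9*(15)^3 - 3*(15)^2 - 1*(15)^1 + 4 = (-30375) + (-675) + (-15) + (4) = -31061; answer -31061
Part 3: Y2 = -31061; c = -20; cross terms: (-20*-4 - 30*-36)=1160, (30*10 - 14*-4)=356, (14*-4 - -6*10)=4, (-6*6 - -36*-4)=-180, (-36*-36 - -20*6)=1416; twice the area = |2756| = 2756; area = 1378; answer 1378
Part 4: Y3 = 1378; threaded value p + q = 1379; d = -14; -7*(-14)^4 + 1*(-14)^3 + 3*(-14)^2 - 5*(-14)^1 + 7 = (-268912) + (-2744) + (588) + (70) + (7) = -270991; answer -270991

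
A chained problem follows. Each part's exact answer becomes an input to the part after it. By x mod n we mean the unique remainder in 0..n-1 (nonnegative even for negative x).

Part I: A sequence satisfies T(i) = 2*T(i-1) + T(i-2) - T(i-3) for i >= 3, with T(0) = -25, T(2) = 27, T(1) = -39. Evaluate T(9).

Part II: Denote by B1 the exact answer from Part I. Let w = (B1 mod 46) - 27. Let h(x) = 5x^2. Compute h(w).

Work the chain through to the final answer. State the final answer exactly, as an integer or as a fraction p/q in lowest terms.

Part I: T(3) = 2*(27) + 1*(-39) - 1*(-25) = 40; iterating: T(3)=40, T(4)=146, T(5)=305, T(6)=716, T(7)=1591, T(8)=3593, T(9)=8061; answer 8061
Part II: B1 = 8061; w = -16; 5*(-16)^2 = (1280) = 1280; answer 1280

1280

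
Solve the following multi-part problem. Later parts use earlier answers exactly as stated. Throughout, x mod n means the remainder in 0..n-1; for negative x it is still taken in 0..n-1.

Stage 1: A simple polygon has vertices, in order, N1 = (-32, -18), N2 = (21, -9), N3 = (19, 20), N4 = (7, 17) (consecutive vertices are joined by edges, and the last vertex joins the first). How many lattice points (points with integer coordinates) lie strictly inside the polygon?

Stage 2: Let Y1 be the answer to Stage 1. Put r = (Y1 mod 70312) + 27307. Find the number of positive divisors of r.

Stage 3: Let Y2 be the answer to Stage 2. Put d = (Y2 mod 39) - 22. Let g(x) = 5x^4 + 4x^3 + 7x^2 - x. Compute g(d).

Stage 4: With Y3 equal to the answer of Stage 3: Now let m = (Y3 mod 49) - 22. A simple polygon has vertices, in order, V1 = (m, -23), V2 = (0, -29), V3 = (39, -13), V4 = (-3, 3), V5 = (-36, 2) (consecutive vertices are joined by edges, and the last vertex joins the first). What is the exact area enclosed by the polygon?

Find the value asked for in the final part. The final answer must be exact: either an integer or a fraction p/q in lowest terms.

2387/2

Stage 1: cross terms: (-32*-9 - 21*-18)=666, (21*20 - 19*-9)=591, (19*17 - 7*20)=183, (7*-18 - -32*17)=418; twice the area = |1858| = 1858; area = 929; boundary points = 1 + 1 + 3 + 1 = 6; strictly interior points = area - boundary/2 + 1 = 927; answer 927
Stage 2: Y1 = 927; r = 28234; 28234 = 2 * 19 * 743; number of divisors = (1+1) * (1+1) * (1+1) = 8; answer 8
Stage 3: Y2 = 8; d = -14; 5*(-14)^4 + 4*(-14)^3 + 7*(-14)^2 - 1*(-14)^1 = (192080) + (-10976) + (1372) + (14) = 182490; answer 182490
Stage 4: Y3 = 182490; m = -8; cross terms: (-8*-29 - 0*-23)=232, (0*-13 - 39*-29)=1131, (39*3 - -3*-13)=78, (-3*2 - -36*3)=102, (-36*-23 - -8*2)=844; twice the area = |2387| = 2387; area = 2387/2; answer 2387/2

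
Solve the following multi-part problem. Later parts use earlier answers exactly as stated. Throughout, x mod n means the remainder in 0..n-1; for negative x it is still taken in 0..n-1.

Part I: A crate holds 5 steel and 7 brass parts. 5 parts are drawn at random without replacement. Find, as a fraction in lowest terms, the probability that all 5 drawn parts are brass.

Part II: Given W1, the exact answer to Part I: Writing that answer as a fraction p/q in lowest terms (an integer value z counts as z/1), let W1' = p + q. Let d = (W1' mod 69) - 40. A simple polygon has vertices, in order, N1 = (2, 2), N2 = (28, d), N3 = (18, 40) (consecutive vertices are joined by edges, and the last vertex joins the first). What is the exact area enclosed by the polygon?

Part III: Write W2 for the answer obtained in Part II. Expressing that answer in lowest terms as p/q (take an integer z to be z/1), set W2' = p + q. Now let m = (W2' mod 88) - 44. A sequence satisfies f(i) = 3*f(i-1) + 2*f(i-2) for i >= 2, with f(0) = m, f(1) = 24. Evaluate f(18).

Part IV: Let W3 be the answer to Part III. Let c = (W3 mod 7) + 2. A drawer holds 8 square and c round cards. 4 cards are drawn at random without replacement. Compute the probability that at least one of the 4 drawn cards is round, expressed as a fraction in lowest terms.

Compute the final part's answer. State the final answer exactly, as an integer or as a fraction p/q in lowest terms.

Part I: total draws C(12,5) = 792; favorable C(7,5) = 21; P = 7/264; answer 7/264
Part II: W1 = 7/264; threaded value p + q = 271; d = 24; cross terms: (2*24 - 28*2)=-8, (28*40 - 18*24)=688, (18*2 - 2*40)=-44; twice the area = |636| = 636; area = 318; answer 318
Part III: W2 = 318; threaded value p + q = 319; m = 11; f(2) = 3*(24) + 2*(11) = 94; iterating: f(2)=94, f(3)=330, f(4)=1178, f(5)=4194, f(6)=14938, f(7)=53202, f(8)=189482, f(9)=674850, f(10)=2403514, f(11)=8560242, f(12)=30487754, f(13)=108583746, f(14)=386726746, f(15)=1377347730, f(16)=4905496682, f(17)=17471185506, f(18)=62224549882; answer 62224549882
Part IV: W3 = 62224549882; c = 7; total draws C(15,4) = 1365; complement C(8,4) = 70; favorable 1365 - 70 = 1295; P = 37/39; answer 37/39

37/39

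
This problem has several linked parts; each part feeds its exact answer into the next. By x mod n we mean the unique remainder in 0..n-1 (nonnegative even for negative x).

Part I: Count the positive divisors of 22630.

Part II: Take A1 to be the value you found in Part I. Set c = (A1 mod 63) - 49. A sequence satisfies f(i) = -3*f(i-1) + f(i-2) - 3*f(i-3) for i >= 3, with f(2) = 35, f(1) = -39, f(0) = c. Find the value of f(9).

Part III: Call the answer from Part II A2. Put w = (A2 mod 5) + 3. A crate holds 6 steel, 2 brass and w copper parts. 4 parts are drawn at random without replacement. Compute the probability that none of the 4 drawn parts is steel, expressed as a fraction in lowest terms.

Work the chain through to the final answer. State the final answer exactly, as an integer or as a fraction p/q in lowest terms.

Part I: 22630 = 2 * 5 * 31 * 73; number of divisors = (1+1) * (1+1) * (1+1) * (1+1) = 16; answer 16
Part II: A1 = 16; c = -33; f(3) = -3*(35) + 1*(-39) - 3*(-33) = -45; iterating: f(3)=-45, f(4)=287, f(5)=-1011, f(6)=3455, f(7)=-12237, f(8)=43199, f(9)=-152199; answer -152199
Part III: A2 = -152199; w = 4; total draws C(12,4) = 495; favorable C(6,4) = 15; P = 1/33; answer 1/33

1/33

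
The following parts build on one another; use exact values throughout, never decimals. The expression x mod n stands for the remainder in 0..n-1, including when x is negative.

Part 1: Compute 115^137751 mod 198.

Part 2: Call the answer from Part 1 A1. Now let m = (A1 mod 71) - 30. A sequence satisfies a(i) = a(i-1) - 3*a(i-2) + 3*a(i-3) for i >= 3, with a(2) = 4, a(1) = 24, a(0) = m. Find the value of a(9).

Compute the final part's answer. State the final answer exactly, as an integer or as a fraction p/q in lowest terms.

1324

Part 1: squarings mod 198: 115^1=115, 115^2=157, 115^4=97, 115^8=103, 115^16=115, 115^32=157, 115^64=97, 115^128=103, 115^256=115, 115^512=157, 115^1024=97, 115^2048=103, 115^4096=115, 115^8192=157, 115^16384=97, 115^32768=103, 115^65536=115, 115^131072=157; 115^137751 = 115^1 * 115^2 * 115^4 * 115^16 * 115^512 * 115^2048 * 115^4096 * 115^131072 = 181 (mod 198); answer 181
Part 2: A1 = 181; m = 9; a(3) = 1*(4) - 3*(24) + 3*(9) = -41; iterating: a(3)=-41, a(4)=19, a(5)=154, a(6)=-26, a(7)=-431, a(8)=109, a(9)=1324; answer 1324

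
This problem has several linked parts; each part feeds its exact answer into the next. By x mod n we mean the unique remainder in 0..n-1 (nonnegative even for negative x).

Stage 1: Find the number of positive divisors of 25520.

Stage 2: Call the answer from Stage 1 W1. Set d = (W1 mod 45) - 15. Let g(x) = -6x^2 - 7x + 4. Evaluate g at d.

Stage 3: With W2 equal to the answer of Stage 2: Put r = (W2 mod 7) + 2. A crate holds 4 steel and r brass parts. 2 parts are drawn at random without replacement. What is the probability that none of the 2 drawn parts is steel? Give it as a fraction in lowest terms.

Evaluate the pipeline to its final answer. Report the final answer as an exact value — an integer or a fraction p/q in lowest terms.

14/33

Stage 1: 25520 = 2^4 * 5 * 11 * 29; number of divisors = (4+1) * (1+1) * (1+1) * (1+1) = 40; answer 40
Stage 2: W1 = 40; d = 25; -6*(25)^2 - 7*(25)^1 + 4 = (-3750) + (-175) + (4) = -3921; answer -3921
Stage 3: W2 = -3921; r = 8; total draws C(12,2) = 66; favorable C(8,2) = 28; P = 14/33; answer 14/33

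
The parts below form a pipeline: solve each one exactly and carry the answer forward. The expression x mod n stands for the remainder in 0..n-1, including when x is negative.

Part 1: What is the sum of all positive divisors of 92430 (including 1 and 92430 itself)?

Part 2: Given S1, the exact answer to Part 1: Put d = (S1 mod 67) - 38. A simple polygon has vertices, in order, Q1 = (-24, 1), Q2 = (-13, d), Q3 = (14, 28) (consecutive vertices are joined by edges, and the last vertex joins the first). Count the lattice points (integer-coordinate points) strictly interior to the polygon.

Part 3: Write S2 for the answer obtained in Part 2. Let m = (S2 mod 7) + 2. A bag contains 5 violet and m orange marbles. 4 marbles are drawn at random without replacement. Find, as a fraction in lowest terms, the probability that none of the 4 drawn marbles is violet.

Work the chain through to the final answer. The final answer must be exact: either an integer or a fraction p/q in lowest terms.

Part 1: 92430 = 2 * 3^2 * 5 * 13 * 79; sigma = (1 + 2) * (1 + 3 + 9) * (1 + 5) * (1 + 13) * (1 + 79) = 3 * 13 * 6 * 14 * 80 = 262080; answer 262080
Part 2: S1 = 262080; d = 5; cross terms: (-24*5 - -13*1)=-107, (-13*28 - 14*5)=-434, (14*1 - -24*28)=686; twice the area = |145| = 145; area = 145/2; boundary points = 1 + 1 + 1 = 3; strictly interior points = area - boundary/2 + 1 = 72; answer 72
Part 3: S2 = 72; m = 4; total draws C(9,4) = 126; favorable C(4,4) = 1; P = 1/126; answer 1/126

1/126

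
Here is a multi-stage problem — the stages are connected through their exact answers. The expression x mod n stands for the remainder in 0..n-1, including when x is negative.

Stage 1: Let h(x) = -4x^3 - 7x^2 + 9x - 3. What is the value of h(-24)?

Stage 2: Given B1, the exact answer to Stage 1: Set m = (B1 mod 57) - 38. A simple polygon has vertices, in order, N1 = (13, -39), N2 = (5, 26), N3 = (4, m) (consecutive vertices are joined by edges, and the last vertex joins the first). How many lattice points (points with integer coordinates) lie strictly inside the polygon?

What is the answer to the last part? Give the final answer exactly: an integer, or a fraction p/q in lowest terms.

Stage 1: -4*(-24)^3 - 7*(-24)^2 + 9*(-24)^1 - 3 = (55296) + (-4032) + (-216) + (-3) = 51045; answer 51045
Stage 2: B1 = 51045; m = -8; cross terms: (13*26 - 5*-39)=533, (5*-8 - 4*26)=-144, (4*-39 - 13*-8)=-52; twice the area = |337| = 337; area = 337/2; boundary points = 1 + 1 + 1 = 3; strictly interior points = area - boundary/2 + 1 = 168; answer 168

168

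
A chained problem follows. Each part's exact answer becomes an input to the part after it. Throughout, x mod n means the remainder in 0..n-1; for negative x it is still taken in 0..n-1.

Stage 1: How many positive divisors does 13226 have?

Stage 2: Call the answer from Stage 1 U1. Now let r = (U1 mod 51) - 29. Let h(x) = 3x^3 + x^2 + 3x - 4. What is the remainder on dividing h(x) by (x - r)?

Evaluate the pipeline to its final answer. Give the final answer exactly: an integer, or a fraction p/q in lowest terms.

Stage 1: 13226 = 2 * 17 * 389; number of divisors = (1+1) * (1+1) * (1+1) = 8; answer 8
Stage 2: U1 = 8; r = -21; remainder = value at the root: 3*(-21)^3 + 1*(-21)^2 + 3*(-21)^1 - 4 = (-27783) + (441) + (-63) + (-4) = -27409; answer -27409

-27409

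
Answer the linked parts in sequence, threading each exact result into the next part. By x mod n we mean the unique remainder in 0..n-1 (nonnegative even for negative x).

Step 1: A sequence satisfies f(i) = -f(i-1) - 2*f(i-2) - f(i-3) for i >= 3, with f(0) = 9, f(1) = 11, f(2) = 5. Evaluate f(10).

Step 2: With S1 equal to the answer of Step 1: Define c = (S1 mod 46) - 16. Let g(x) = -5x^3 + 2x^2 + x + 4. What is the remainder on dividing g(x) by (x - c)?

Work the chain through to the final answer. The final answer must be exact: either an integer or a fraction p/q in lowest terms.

-108160

Step 1: f(3) = -1*(5) - 2*(11) - 1*(9) = -36; iterating: f(3)=-36, f(4)=15, f(5)=52, f(6)=-46, f(7)=-73, f(8)=113, f(9)=79, f(10)=-232; answer -232
Step 2: S1 = -232; c = 28; remainder = value at the root: -5*(28)^3 + 2*(28)^2 + 1*(28)^1 + 4 = (-109760) + (1568) + (28) + (4) = -108160; answer -108160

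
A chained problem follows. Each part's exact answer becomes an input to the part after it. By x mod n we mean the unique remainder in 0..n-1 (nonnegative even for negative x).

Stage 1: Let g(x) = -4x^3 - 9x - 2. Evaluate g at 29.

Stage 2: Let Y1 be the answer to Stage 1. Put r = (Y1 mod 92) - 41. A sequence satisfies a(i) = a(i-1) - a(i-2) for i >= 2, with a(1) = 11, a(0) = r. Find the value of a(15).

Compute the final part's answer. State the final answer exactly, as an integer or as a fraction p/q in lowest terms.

Stage 1: -4*(29)^3 - 9*(29)^1 - 2 = (-97556) + (-261) + (-2) = -97819; answer -97819
Stage 2: Y1 = -97819; r = 28; a(2) = 1*(11) - 1*(28) = -17; iterating: a(2)=-17, a(3)=-28, a(4)=-11, a(5)=17, a(6)=28, a(7)=11, a(8)=-17, a(9)=-28, a(10)=-11, a(11)=17, a(12)=28, a(13)=11, a(14)=-17, a(15)=-28; answer -28

-28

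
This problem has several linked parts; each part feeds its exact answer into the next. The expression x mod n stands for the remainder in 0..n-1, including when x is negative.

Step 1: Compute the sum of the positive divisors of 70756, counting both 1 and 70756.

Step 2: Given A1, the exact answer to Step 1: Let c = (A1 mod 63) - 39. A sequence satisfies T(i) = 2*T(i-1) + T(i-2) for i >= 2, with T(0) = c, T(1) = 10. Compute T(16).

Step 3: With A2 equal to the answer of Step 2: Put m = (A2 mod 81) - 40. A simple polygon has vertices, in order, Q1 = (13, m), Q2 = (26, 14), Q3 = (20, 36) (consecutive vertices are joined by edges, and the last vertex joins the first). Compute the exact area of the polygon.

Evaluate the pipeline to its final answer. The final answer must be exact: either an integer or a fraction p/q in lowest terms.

Step 1: 70756 = 2^2 * 7^2 * 19^2; sigma = (1 + 2 + 4) * (1 + 7 + 49) * (1 + 19 + 361) = 7 * 57 * 381 = 152019; answer 152019
Step 2: A1 = 152019; c = -39; T(2) = 2*(10) + 1*(-39) = -19; iterating: T(2)=-19, T(3)=-28, T(4)=-75, T(5)=-178, T(6)=-431, T(7)=-1040, T(8)=-2511, T(9)=-6062, T(10)=-14635, T(11)=-35332, T(12)=-85299, T(13)=-205930, T(14)=-497159, T(15)=-1200248, T(16)=-2897655; answer -2897655
Step 3: A2 = -2897655; m = -1; cross terms: (13*14 - 26*-1)=208, (26*36 - 20*14)=656, (20*-1 - 13*36)=-488; twice the area = |376| = 376; area = 188; answer 188

188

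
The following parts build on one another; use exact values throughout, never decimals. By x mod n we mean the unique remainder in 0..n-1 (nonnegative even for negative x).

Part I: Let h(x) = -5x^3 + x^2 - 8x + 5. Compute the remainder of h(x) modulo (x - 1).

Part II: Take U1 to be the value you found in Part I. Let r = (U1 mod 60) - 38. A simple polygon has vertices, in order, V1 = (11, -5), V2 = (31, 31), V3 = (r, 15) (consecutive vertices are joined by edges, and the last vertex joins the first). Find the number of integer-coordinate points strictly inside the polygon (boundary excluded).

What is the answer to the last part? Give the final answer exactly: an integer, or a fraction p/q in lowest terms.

Part I: remainder = value at the root: -5*(1)^3 + 1*(1)^2 - 8*(1)^1 + 5 = (-5) + (1) + (-8) + (5) = -7; answer -7
Part II: U1 = -7; r = 15; cross terms: (11*31 - 31*-5)=496, (31*15 - 15*31)=0, (15*-5 - 11*15)=-240; twice the area = |256| = 256; area = 128; boundary points = 4 + 16 + 4 = 24; strictly interior points = area - boundary/2 + 1 = 117; answer 117

117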